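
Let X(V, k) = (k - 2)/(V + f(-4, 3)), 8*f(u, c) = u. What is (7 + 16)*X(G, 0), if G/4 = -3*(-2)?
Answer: -92/47 ≈ -1.9574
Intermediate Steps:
G = 24 (G = 4*(-3*(-2)) = 4*6 = 24)
f(u, c) = u/8
X(V, k) = (-2 + k)/(-1/2 + V) (X(V, k) = (k - 2)/(V + (1/8)*(-4)) = (-2 + k)/(V - 1/2) = (-2 + k)/(-1/2 + V))
(7 + 16)*X(G, 0) = (7 + 16)*(2*(-2 + 0)/(-1 + 2*24)) = 23*(2*(-2)/(-1 + 48)) = 23*(2*(-2)/47) = 23*(2*(1/47)*(-2)) = 23*(-4/47) = -92/47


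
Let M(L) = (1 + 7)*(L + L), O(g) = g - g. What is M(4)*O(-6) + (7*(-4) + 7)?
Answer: -21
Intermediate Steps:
O(g) = 0
M(L) = 16*L (M(L) = 8*(2*L) = 16*L)
M(4)*O(-6) + (7*(-4) + 7) = (16*4)*0 + (7*(-4) + 7) = 64*0 + (-28 + 7) = 0 - 21 = -21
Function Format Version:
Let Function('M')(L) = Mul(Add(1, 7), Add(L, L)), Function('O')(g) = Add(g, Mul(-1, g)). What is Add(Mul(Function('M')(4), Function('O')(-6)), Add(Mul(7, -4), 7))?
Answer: -21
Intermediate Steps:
Function('O')(g) = 0
Function('M')(L) = Mul(16, L) (Function('M')(L) = Mul(8, Mul(2, L)) = Mul(16, L))
Add(Mul(Function('M')(4), Function('O')(-6)), Add(Mul(7, -4), 7)) = Add(Mul(Mul(16, 4), 0), Add(Mul(7, -4), 7)) = Add(Mul(64, 0), Add(-28, 7)) = Add(0, -21) = -21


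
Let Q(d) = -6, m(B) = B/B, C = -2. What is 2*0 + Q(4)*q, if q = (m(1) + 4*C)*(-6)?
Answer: -252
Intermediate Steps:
m(B) = 1
q = 42 (q = (1 + 4*(-2))*(-6) = (1 - 8)*(-6) = -7*(-6) = 42)
2*0 + Q(4)*q = 2*0 - 6*42 = 0 - 252 = -252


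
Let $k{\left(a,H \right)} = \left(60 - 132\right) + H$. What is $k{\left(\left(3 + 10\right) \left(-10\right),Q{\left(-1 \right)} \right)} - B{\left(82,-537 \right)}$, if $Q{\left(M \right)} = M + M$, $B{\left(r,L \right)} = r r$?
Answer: $-6798$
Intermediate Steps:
$B{\left(r,L \right)} = r^{2}$
$Q{\left(M \right)} = 2 M$
$k{\left(a,H \right)} = -72 + H$
$k{\left(\left(3 + 10\right) \left(-10\right),Q{\left(-1 \right)} \right)} - B{\left(82,-537 \right)} = \left(-72 + 2 \left(-1\right)\right) - 82^{2} = \left(-72 - 2\right) - 6724 = -74 - 6724 = -6798$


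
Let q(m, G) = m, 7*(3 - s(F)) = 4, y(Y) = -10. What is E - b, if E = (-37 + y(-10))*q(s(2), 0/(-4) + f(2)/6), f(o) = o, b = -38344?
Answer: 267609/7 ≈ 38230.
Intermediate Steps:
s(F) = 17/7 (s(F) = 3 - ⅐*4 = 3 - 4/7 = 17/7)
E = -799/7 (E = (-37 - 10)*(17/7) = -47*17/7 = -799/7 ≈ -114.14)
E - b = -799/7 - 1*(-38344) = -799/7 + 38344 = 267609/7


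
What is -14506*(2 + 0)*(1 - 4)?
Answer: 87036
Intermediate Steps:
-14506*(2 + 0)*(1 - 4) = -29012*(-3) = -14506*(-6) = 87036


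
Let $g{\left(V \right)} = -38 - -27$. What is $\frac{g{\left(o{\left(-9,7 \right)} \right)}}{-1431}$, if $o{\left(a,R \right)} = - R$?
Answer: $\frac{11}{1431} \approx 0.0076869$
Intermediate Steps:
$g{\left(V \right)} = -11$ ($g{\left(V \right)} = -38 + 27 = -11$)
$\frac{g{\left(o{\left(-9,7 \right)} \right)}}{-1431} = - \frac{11}{-1431} = \left(-11\right) \left(- \frac{1}{1431}\right) = \frac{11}{1431}$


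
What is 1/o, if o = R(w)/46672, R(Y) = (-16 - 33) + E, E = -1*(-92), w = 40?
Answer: 46672/43 ≈ 1085.4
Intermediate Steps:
E = 92
R(Y) = 43 (R(Y) = (-16 - 33) + 92 = -49 + 92 = 43)
o = 43/46672 ≈ 0.00092132
1/o = 1/(43/46672) = 46672/43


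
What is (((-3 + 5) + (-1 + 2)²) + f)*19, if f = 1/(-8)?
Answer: 437/8 ≈ 54.625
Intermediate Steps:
f = -⅛ ≈ -0.12500
(((-3 + 5) + (-1 + 2)²) + f)*19 = (((-3 + 5) + (-1 + 2)²) - ⅛)*19 = ((2 + 1²) - ⅛)*19 = ((2 + 1) - ⅛)*19 = (3 - ⅛)*19 = (23/8)*19 = 437/8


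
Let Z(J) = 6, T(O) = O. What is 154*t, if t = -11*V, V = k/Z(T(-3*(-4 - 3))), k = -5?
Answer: 4235/3 ≈ 1411.7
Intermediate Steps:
V = -⅚ (V = -5/6 = -5*⅙ = -⅚ ≈ -0.83333)
t = 55/6 (t = -11*(-⅚) = 55/6 ≈ 9.1667)
154*t = 154*(55/6) = 4235/3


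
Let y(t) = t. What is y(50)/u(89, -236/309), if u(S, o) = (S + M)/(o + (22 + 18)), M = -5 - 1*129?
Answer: -121240/2781 ≈ -43.596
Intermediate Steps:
M = -134 (M = -5 - 129 = -134)
u(S, o) = (-134 + S)/(40 + o) (u(S, o) = (S - 134)/(o + (22 + 18)) = (-134 + S)/(o + 40) = (-134 + S)/(40 + o))
y(50)/u(89, -236/309) = 50/(((-134 + 89)/(40 - 236/309))) = 50/((-45/(40 - 236*1/309))) = 50/((-45/(40 - 236/309))) = 50/((-45/(12124/309))) = 50/(((309/12124)*(-45))) = 50/(-13905/12124) = 50*(-12124/13905) = -121240/2781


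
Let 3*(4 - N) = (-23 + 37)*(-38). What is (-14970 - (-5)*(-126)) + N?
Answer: -46256/3 ≈ -15419.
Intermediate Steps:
N = 544/3 (N = 4 - (-23 + 37)*(-38)/3 = 4 - 14*(-38)/3 = 4 - 1/3*(-532) = 4 + 532/3 = 544/3 ≈ 181.33)
(-14970 - (-5)*(-126)) + N = (-14970 - (-5)*(-126)) + 544/3 = (-14970 - 1*630) + 544/3 = (-14970 - 630) + 544/3 = -15600 + 544/3 = -46256/3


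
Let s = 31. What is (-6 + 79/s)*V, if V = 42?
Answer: -4494/31 ≈ -144.97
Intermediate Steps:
(-6 + 79/s)*V = (-6 + 79/31)*42 = -107/31*42 = -4494/31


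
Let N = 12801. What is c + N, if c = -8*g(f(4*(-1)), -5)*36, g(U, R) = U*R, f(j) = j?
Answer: 7041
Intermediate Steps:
g(U, R) = R*U
c = -5760 (c = -(-40)*4*(-1)*36 = -(-40)*(-4)*36 = -8*20*36 = -160*36 = -5760)
c + N = -5760 + 12801 = 7041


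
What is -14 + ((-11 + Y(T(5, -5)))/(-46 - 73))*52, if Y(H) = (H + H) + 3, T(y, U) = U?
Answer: -730/119 ≈ -6.1345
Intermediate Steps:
Y(H) = 3 + 2*H (Y(H) = 2*H + 3 = 3 + 2*H)
-14 + ((-11 + Y(T(5, -5)))/(-46 - 73))*52 = -14 + ((-11 + (3 + 2*(-5)))/(-46 - 73))*52 = -14 + ((-11 + (3 - 10))/(-119))*52 = -14 + ((-11 - 7)*(-1/119))*52 = -14 - 18*(-1/119)*52 = -14 + (18/119)*52 = -14 + 936/119 = -730/119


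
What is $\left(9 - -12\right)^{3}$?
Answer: $9261$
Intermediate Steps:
$\left(9 - -12\right)^{3} = \left(9 + 12\right)^{3} = 21^{3} = 9261$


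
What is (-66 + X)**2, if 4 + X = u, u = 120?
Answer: 2500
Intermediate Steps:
X = 116 (X = -4 + 120 = 116)
(-66 + X)**2 = (-66 + 116)**2 = 50**2 = 2500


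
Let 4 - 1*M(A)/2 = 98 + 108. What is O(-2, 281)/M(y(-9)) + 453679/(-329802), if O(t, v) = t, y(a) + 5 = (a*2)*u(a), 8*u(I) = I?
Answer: -22828339/16655001 ≈ -1.3707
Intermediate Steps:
u(I) = I/8
y(a) = -5 + a**2/4 (y(a) = -5 + (a*2)*(a/8) = -5 + (2*a)*(a/8) = -5 + a**2/4)
M(A) = -404 (M(A) = 8 - 2*(98 + 108) = 8 - 2*206 = 8 - 412 = -404)
O(-2, 281)/M(y(-9)) + 453679/(-329802) = -2/(-404) + 453679/(-329802) = -2*(-1/404) + 453679*(-1/329802) = 1/202 - 453679/329802 = -22828339/16655001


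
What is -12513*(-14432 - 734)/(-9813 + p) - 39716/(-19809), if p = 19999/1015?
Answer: -272513560226071/14064667326 ≈ -19376.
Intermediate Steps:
p = 2857/145 (p = 19999*(1/1015) = 2857/145 ≈ 19.703)
-12513*(-14432 - 734)/(-9813 + p) - 39716/(-19809) = -12513*(-14432 - 734)/(-9813 + 2857/145) - 39716/(-19809) = -12513/((-1420028/145/(-15166))) - 39716*(-1/19809) = -12513/((-1420028/145*(-1/15166))) + 39716/19809 = -12513/710014/1099535 + 39716/19809 = -12513*1099535/710014 + 39716/19809 = -13758481455/710014 + 39716/19809 = -272513560226071/14064667326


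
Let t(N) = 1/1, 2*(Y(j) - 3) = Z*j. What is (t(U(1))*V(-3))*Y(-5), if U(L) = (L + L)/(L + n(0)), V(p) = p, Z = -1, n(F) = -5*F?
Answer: -33/2 ≈ -16.500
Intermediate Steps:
U(L) = 2 (U(L) = (L + L)/(L - 5*0) = (2*L)/(L + 0) = (2*L)/L = 2)
Y(j) = 3 - j/2 (Y(j) = 3 + (-j)/2 = 3 - j/2)
t(N) = 1
(t(U(1))*V(-3))*Y(-5) = (1*(-3))*(3 - ½*(-5)) = -3*(3 + 5/2) = -3*11/2 = -33/2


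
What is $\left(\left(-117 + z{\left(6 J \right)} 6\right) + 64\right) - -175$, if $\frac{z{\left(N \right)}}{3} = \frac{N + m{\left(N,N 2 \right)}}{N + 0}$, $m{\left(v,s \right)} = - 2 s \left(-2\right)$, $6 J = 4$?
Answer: $284$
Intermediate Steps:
$J = \frac{2}{3}$ ($J = \frac{1}{6} \cdot 4 = \frac{2}{3} \approx 0.66667$)
$m{\left(v,s \right)} = 4 s$
$z{\left(N \right)} = 27$ ($z{\left(N \right)} = 3 \frac{N + 4 N 2}{N + 0} = 3 \frac{N + 4 \cdot 2 N}{N} = 3 \frac{N + 8 N}{N} = 3 \frac{9 N}{N} = 3 \cdot 9 = 27$)
$\left(\left(-117 + z{\left(6 J \right)} 6\right) + 64\right) - -175 = \left(\left(-117 + 27 \cdot 6\right) + 64\right) - -175 = \left(\left(-117 + 162\right) + 64\right) + 175 = \left(45 + 64\right) + 175 = 109 + 175 = 284$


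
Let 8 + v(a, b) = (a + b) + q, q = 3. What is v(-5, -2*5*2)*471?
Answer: -14130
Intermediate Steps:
v(a, b) = -5 + a + b (v(a, b) = -8 + ((a + b) + 3) = -8 + (3 + a + b) = -5 + a + b)
v(-5, -2*5*2)*471 = (-5 - 5 - 2*5*2)*471 = (-5 - 5 - 10*2)*471 = (-5 - 5 - 20)*471 = -30*471 = -14130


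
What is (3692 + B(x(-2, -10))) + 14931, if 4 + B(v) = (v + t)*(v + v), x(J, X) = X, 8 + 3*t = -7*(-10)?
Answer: 55217/3 ≈ 18406.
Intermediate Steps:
t = 62/3 (t = -8/3 + (-7*(-10))/3 = -8/3 + (⅓)*70 = -8/3 + 70/3 = 62/3 ≈ 20.667)
B(v) = -4 + 2*v*(62/3 + v) (B(v) = -4 + (v + 62/3)*(v + v) = -4 + (62/3 + v)*(2*v) = -4 + 2*v*(62/3 + v))
(3692 + B(x(-2, -10))) + 14931 = (3692 + (-4 + 2*(-10)² + (124/3)*(-10))) + 14931 = (3692 + (-4 + 2*100 - 1240/3)) + 14931 = (3692 + (-4 + 200 - 1240/3)) + 14931 = (3692 - 652/3) + 14931 = 10424/3 + 14931 = 55217/3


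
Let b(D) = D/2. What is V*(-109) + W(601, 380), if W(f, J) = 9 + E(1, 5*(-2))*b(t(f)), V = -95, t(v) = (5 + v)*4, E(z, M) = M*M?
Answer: 131564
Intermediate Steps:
E(z, M) = M²
t(v) = 20 + 4*v
b(D) = D/2 (b(D) = D*(½) = D/2)
W(f, J) = 1009 + 200*f (W(f, J) = 9 + (5*(-2))²*((20 + 4*f)/2) = 9 + (-10)²*(10 + 2*f) = 9 + 100*(10 + 2*f) = 9 + (1000 + 200*f) = 1009 + 200*f)
V*(-109) + W(601, 380) = -95*(-109) + (1009 + 200*601) = 10355 + (1009 + 120200) = 10355 + 121209 = 131564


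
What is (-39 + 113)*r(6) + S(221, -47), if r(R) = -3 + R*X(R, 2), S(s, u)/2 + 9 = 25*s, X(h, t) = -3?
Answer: 9478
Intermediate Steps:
S(s, u) = -18 + 50*s (S(s, u) = -18 + 2*(25*s) = -18 + 50*s)
r(R) = -3 - 3*R (r(R) = -3 + R*(-3) = -3 - 3*R)
(-39 + 113)*r(6) + S(221, -47) = (-39 + 113)*(-3 - 3*6) + (-18 + 50*221) = 74*(-3 - 18) + (-18 + 11050) = 74*(-21) + 11032 = -1554 + 11032 = 9478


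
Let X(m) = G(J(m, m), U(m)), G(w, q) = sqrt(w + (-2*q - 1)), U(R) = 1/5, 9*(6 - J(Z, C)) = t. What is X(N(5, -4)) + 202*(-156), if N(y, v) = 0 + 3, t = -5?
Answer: -31512 + 2*sqrt(290)/15 ≈ -31510.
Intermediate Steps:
N(y, v) = 3
J(Z, C) = 59/9 (J(Z, C) = 6 - 1/9*(-5) = 6 + 5/9 = 59/9)
U(R) = 1/5
G(w, q) = sqrt(-1 + w - 2*q) (G(w, q) = sqrt(w + (-1 - 2*q)) = sqrt(-1 + w - 2*q))
X(m) = 2*sqrt(290)/15 (X(m) = sqrt(-1 + 59/9 - 2*1/5) = sqrt(-1 + 59/9 - 2/5) = sqrt(232/45) = 2*sqrt(290)/15)
X(N(5, -4)) + 202*(-156) = 2*sqrt(290)/15 + 202*(-156) = 2*sqrt(290)/15 - 31512 = -31512 + 2*sqrt(290)/15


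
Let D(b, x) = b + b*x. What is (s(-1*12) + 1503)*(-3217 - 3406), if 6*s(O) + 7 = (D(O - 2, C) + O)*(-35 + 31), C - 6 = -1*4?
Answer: -61110421/6 ≈ -1.0185e+7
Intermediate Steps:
C = 2 (C = 6 - 1*4 = 6 - 4 = 2)
s(O) = 17/6 - 8*O/3 (s(O) = -7/6 + (((O - 2)*(1 + 2) + O)*(-35 + 31))/6 = -7/6 + (((-2 + O)*3 + O)*(-4))/6 = -7/6 + (((-6 + 3*O) + O)*(-4))/6 = -7/6 + ((-6 + 4*O)*(-4))/6 = -7/6 + (24 - 16*O)/6 = -7/6 + (4 - 8*O/3) = 17/6 - 8*O/3)
(s(-1*12) + 1503)*(-3217 - 3406) = ((17/6 - (-8)*12/3) + 1503)*(-3217 - 3406) = ((17/6 - 8/3*(-12)) + 1503)*(-6623) = ((17/6 + 32) + 1503)*(-6623) = (209/6 + 1503)*(-6623) = (9227/6)*(-6623) = -61110421/6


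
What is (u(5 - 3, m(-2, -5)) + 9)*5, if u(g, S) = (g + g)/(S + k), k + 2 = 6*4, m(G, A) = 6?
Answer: 320/7 ≈ 45.714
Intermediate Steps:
k = 22 (k = -2 + 6*4 = -2 + 24 = 22)
u(g, S) = 2*g/(22 + S) (u(g, S) = (g + g)/(S + 22) = (2*g)/(22 + S) = 2*g/(22 + S))
(u(5 - 3, m(-2, -5)) + 9)*5 = (2*(5 - 3)/(22 + 6) + 9)*5 = (2*2/28 + 9)*5 = (2*2*(1/28) + 9)*5 = (1/7 + 9)*5 = (64/7)*5 = 320/7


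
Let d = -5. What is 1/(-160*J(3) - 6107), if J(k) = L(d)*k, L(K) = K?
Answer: -1/3707 ≈ -0.00026976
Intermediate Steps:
J(k) = -5*k
1/(-160*J(3) - 6107) = 1/(-(-800)*3 - 6107) = 1/(-160*(-15) - 6107) = 1/(2400 - 6107) = 1/(-3707) = -1/3707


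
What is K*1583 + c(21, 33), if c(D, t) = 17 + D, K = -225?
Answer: -356137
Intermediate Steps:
K*1583 + c(21, 33) = -225*1583 + (17 + 21) = -356175 + 38 = -356137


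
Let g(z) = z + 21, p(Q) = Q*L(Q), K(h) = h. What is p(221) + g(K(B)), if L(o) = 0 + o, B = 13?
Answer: 48875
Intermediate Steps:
L(o) = o
p(Q) = Q² (p(Q) = Q*Q = Q²)
g(z) = 21 + z
p(221) + g(K(B)) = 221² + (21 + 13) = 48841 + 34 = 48875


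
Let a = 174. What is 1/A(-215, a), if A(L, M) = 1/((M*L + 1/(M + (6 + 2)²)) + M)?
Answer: -8862167/238 ≈ -37236.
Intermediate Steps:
A(L, M) = 1/(M + 1/(64 + M) + L*M) (A(L, M) = 1/((L*M + 1/(M + 8²)) + M) = 1/((L*M + 1/(M + 64)) + M) = 1/((L*M + 1/(64 + M)) + M) = 1/((1/(64 + M) + L*M) + M) = 1/(M + 1/(64 + M) + L*M))
1/A(-215, a) = 1/((64 + 174)/(1 + 174² + 64*174 - 215*174² + 64*(-215)*174)) = 1/(238/(1 + 30276 + 11136 - 215*30276 - 2394240)) = 1/(238/(1 + 30276 + 11136 - 6509340 - 2394240)) = 1/(238/(-8862167)) = 1/(-1/8862167*238) = 1/(-238/8862167) = -8862167/238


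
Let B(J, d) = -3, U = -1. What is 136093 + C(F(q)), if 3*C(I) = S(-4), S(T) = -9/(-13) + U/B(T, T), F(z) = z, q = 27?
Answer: 15922921/117 ≈ 1.3609e+5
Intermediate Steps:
S(T) = 40/39 (S(T) = -9/(-13) - 1/(-3) = -9*(-1/13) - 1*(-⅓) = 9/13 + ⅓ = 40/39)
C(I) = 40/117 (C(I) = (⅓)*(40/39) = 40/117)
136093 + C(F(q)) = 136093 + 40/117 = 15922921/117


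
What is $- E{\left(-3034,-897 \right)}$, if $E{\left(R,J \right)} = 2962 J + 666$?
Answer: $2656248$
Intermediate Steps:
$E{\left(R,J \right)} = 666 + 2962 J$
$- E{\left(-3034,-897 \right)} = - (666 + 2962 \left(-897\right)) = - (666 - 2656914) = \left(-1\right) \left(-2656248\right) = 2656248$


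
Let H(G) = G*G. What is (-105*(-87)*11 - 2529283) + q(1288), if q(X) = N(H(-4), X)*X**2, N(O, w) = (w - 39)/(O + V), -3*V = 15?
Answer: 2045304278/11 ≈ 1.8594e+8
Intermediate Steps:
V = -5 (V = -1/3*15 = -5)
H(G) = G**2
N(O, w) = (-39 + w)/(-5 + O) (N(O, w) = (w - 39)/(O - 5) = (-39 + w)/(-5 + O))
q(X) = X**2*(-39/11 + X/11) (q(X) = ((-39 + X)/(-5 + (-4)**2))*X**2 = ((-39 + X)/(-5 + 16))*X**2 = ((-39 + X)/11)*X**2 = (-39/11 + X/11)*X**2 = X**2*(-39/11 + X/11))
(-105*(-87)*11 - 2529283) + q(1288) = (-105*(-87)*11 - 2529283) + (1/11)*1288**2*(-39 + 1288) = (9135*11 - 2529283) + (1/11)*1658944*1249 = (100485 - 2529283) + 2072021056/11 = -2428798 + 2072021056/11 = 2045304278/11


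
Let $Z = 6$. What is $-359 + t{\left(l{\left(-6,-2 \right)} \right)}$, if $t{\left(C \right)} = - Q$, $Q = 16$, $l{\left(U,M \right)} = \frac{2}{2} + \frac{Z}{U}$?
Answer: $-375$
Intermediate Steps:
$l{\left(U,M \right)} = 1 + \frac{6}{U}$ ($l{\left(U,M \right)} = \frac{2}{2} + \frac{6}{U} = 2 \cdot \frac{1}{2} + \frac{6}{U} = 1 + \frac{6}{U}$)
$t{\left(C \right)} = -16$ ($t{\left(C \right)} = \left(-1\right) 16 = -16$)
$-359 + t{\left(l{\left(-6,-2 \right)} \right)} = -359 - 16 = -375$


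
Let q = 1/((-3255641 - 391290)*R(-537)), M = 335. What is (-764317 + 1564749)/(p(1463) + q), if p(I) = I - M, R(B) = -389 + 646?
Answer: 750213910467344/1057230709175 ≈ 709.60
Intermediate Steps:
R(B) = 257
p(I) = -335 + I (p(I) = I - 1*335 = I - 335 = -335 + I)
q = -1/937261267 (q = 1/(-3255641 - 391290*257) = (1/257)/(-3646931) = -1/3646931*1/257 = -1/937261267 ≈ -1.0669e-9)
(-764317 + 1564749)/(p(1463) + q) = (-764317 + 1564749)/((-335 + 1463) - 1/937261267) = 800432/(1128 - 1/937261267) = 800432/(1057230709175/937261267) = 800432*(937261267/1057230709175) = 750213910467344/1057230709175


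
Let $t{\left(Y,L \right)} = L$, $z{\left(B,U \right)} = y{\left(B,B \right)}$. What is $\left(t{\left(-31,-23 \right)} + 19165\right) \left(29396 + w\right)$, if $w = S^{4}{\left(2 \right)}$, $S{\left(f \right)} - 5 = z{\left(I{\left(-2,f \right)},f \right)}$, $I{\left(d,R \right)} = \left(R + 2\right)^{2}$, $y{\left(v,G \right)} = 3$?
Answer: $641103864$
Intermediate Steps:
$I{\left(d,R \right)} = \left(2 + R\right)^{2}$
$z{\left(B,U \right)} = 3$
$S{\left(f \right)} = 8$ ($S{\left(f \right)} = 5 + 3 = 8$)
$w = 4096$ ($w = 8^{4} = 4096$)
$\left(t{\left(-31,-23 \right)} + 19165\right) \left(29396 + w\right) = \left(-23 + 19165\right) \left(29396 + 4096\right) = 19142 \cdot 33492 = 641103864$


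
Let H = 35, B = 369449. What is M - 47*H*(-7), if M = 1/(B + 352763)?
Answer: 8316271181/722212 ≈ 11515.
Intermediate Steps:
M = 1/722212 (M = 1/(369449 + 352763) = 1/722212 ≈ 1.3846e-6)
M - 47*H*(-7) = 1/722212 - 47*35*(-7) = 1/722212 - 1645*(-7) = 1/722212 - 1*(-11515) = 1/722212 + 11515 = 8316271181/722212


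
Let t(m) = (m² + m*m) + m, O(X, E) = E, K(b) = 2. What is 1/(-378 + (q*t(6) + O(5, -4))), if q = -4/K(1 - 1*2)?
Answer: -1/538 ≈ -0.0018587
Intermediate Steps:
q = -2 (q = -4/2 = -4*½ = -2)
t(m) = m + 2*m² (t(m) = (m² + m²) + m = 2*m² + m = m + 2*m²)
1/(-378 + (q*t(6) + O(5, -4))) = 1/(-378 + (-12*(1 + 2*6) - 4)) = 1/(-378 + (-12*(1 + 12) - 4)) = 1/(-378 + (-12*13 - 4)) = 1/(-378 + (-2*78 - 4)) = 1/(-378 + (-156 - 4)) = 1/(-378 - 160) = 1/(-538) = -1/538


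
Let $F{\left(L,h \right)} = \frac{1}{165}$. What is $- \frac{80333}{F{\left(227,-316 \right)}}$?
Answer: $-13254945$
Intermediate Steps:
$F{\left(L,h \right)} = \frac{1}{165}$
$- \frac{80333}{F{\left(227,-316 \right)}} = - 80333 \frac{1}{\frac{1}{165}} = \left(-80333\right) 165 = -13254945$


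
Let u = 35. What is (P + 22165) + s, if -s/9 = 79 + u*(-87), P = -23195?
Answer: 25664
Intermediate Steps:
s = 26694 (s = -9*(79 + 35*(-87)) = -9*(79 - 3045) = -9*(-2966) = 26694)
(P + 22165) + s = (-23195 + 22165) + 26694 = -1030 + 26694 = 25664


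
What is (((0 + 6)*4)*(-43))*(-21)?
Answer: 21672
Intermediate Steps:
(((0 + 6)*4)*(-43))*(-21) = ((6*4)*(-43))*(-21) = (24*(-43))*(-21) = -1032*(-21) = 21672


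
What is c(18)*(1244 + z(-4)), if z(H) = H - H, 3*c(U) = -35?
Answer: -43540/3 ≈ -14513.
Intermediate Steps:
c(U) = -35/3 (c(U) = (⅓)*(-35) = -35/3)
z(H) = 0
c(18)*(1244 + z(-4)) = -35*(1244 + 0)/3 = -35/3*1244 = -43540/3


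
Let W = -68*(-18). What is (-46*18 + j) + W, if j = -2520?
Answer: -2124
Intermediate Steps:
W = 1224
(-46*18 + j) + W = (-46*18 - 2520) + 1224 = (-828 - 2520) + 1224 = -3348 + 1224 = -2124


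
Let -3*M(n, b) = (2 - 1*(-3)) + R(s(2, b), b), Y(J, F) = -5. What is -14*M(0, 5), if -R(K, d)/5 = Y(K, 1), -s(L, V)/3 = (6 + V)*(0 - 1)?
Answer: 140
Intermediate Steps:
s(L, V) = 18 + 3*V (s(L, V) = -3*(6 + V)*(0 - 1) = -3*(6 + V)*(-1) = -3*(-6 - V) = 18 + 3*V)
R(K, d) = 25 (R(K, d) = -5*(-5) = 25)
M(n, b) = -10 (M(n, b) = -((2 - 1*(-3)) + 25)/3 = -((2 + 3) + 25)/3 = -(5 + 25)/3 = -⅓*30 = -10)
-14*M(0, 5) = -14*(-10) = 140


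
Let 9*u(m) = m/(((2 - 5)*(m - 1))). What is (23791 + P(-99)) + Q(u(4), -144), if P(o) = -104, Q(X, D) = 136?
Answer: 23823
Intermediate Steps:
u(m) = m/(9*(3 - 3*m)) (u(m) = (m/(((2 - 5)*(m - 1))))/9 = (m/((-3*(-1 + m))))/9 = (m/(3 - 3*m))/9 = m/(9*(3 - 3*m)))
(23791 + P(-99)) + Q(u(4), -144) = (23791 - 104) + 136 = 23687 + 136 = 23823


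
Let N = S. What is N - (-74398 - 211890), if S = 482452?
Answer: 768740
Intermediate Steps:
N = 482452
N - (-74398 - 211890) = 482452 - (-74398 - 211890) = 482452 - 1*(-286288) = 482452 + 286288 = 768740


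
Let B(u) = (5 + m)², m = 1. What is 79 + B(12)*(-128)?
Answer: -4529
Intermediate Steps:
B(u) = 36 (B(u) = (5 + 1)² = 6² = 36)
79 + B(12)*(-128) = 79 + 36*(-128) = 79 - 4608 = -4529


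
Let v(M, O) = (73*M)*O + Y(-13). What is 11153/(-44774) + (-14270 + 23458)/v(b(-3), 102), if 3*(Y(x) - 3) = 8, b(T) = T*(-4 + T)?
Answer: -3997889059/21004155010 ≈ -0.19034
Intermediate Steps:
Y(x) = 17/3 (Y(x) = 3 + (1/3)*8 = 3 + 8/3 = 17/3)
v(M, O) = 17/3 + 73*M*O (v(M, O) = (73*M)*O + 17/3 = 73*M*O + 17/3 = 17/3 + 73*M*O)
11153/(-44774) + (-14270 + 23458)/v(b(-3), 102) = 11153/(-44774) + (-14270 + 23458)/(17/3 + 73*(-3*(-4 - 3))*102) = 11153*(-1/44774) + 9188/(17/3 + 73*(-3*(-7))*102) = -11153/44774 + 9188/(17/3 + 73*21*102) = -11153/44774 + 9188/(17/3 + 156366) = -11153/44774 + 9188/(469115/3) = -11153/44774 + 9188*(3/469115) = -11153/44774 + 27564/469115 = -3997889059/21004155010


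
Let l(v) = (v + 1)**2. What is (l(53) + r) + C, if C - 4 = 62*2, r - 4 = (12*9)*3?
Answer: 3372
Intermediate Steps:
r = 328 (r = 4 + (12*9)*3 = 4 + 108*3 = 4 + 324 = 328)
l(v) = (1 + v)**2
C = 128 (C = 4 + 62*2 = 4 + 124 = 128)
(l(53) + r) + C = ((1 + 53)**2 + 328) + 128 = (54**2 + 328) + 128 = (2916 + 328) + 128 = 3244 + 128 = 3372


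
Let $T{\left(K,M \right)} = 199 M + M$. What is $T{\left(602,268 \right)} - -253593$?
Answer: $307193$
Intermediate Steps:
$T{\left(K,M \right)} = 200 M$
$T{\left(602,268 \right)} - -253593 = 200 \cdot 268 - -253593 = 53600 + 253593 = 307193$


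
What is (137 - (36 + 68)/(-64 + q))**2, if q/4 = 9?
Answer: 970225/49 ≈ 19801.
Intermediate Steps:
q = 36 (q = 4*9 = 36)
(137 - (36 + 68)/(-64 + q))**2 = (137 - (36 + 68)/(-64 + 36))**2 = (137 - 104/(-28))**2 = (137 - 104*(-1)/28)**2 = (137 - 1*(-26/7))**2 = (137 + 26/7)**2 = (985/7)**2 = 970225/49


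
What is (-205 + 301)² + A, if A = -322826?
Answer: -313610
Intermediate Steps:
(-205 + 301)² + A = (-205 + 301)² - 322826 = 96² - 322826 = 9216 - 322826 = -313610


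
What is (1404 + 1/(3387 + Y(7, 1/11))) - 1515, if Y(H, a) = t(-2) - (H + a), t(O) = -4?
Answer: -4121974/37135 ≈ -111.00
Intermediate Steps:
Y(H, a) = -4 - H - a (Y(H, a) = -4 - (H + a) = -4 + (-H - a) = -4 - H - a)
(1404 + 1/(3387 + Y(7, 1/11))) - 1515 = (1404 + 1/(3387 + (-4 - 1*7 - 1/11))) - 1515 = (1404 + 1/(3387 + (-4 - 7 - 1*1/11))) - 1515 = (1404 + 1/(3387 + (-4 - 7 - 1/11))) - 1515 = (1404 + 1/(3387 - 122/11)) - 1515 = (1404 + 1/(37135/11)) - 1515 = (1404 + 11/37135) - 1515 = 52137551/37135 - 1515 = -4121974/37135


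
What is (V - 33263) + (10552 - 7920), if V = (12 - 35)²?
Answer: -30102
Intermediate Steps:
V = 529 (V = (-23)² = 529)
(V - 33263) + (10552 - 7920) = (529 - 33263) + (10552 - 7920) = -32734 + 2632 = -30102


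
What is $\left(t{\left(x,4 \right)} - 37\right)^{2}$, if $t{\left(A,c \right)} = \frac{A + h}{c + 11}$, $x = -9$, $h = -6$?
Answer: $1444$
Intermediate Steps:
$t{\left(A,c \right)} = \frac{-6 + A}{11 + c}$ ($t{\left(A,c \right)} = \frac{A - 6}{c + 11} = \frac{-6 + A}{11 + c}$)
$\left(t{\left(x,4 \right)} - 37\right)^{2} = \left(\frac{-6 - 9}{11 + 4} - 37\right)^{2} = \left(\frac{1}{15} \left(-15\right) - 37\right)^{2} = \left(-1 - 37\right)^{2} = \left(-38\right)^{2} = 1444$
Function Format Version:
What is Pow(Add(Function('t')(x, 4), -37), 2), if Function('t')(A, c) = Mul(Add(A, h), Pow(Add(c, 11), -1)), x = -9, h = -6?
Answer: 1444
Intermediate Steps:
Function('t')(A, c) = Mul(Pow(Add(11, c), -1), Add(-6, A)) (Function('t')(A, c) = Mul(Add(A, -6), Pow(Add(c, 11), -1)) = Mul(Add(-6, A), Pow(Add(11, c), -1)) = Mul(Pow(Add(11, c), -1), Add(-6, A)))
Pow(Add(Function('t')(x, 4), -37), 2) = Pow(Add(Mul(Pow(Add(11, 4), -1), Add(-6, -9)), -37), 2) = Pow(Add(Mul(Pow(15, -1), -15), -37), 2) = Pow(Add(Mul(Rational(1, 15), -15), -37), 2) = Pow(Add(-1, -37), 2) = Pow(-38, 2) = 1444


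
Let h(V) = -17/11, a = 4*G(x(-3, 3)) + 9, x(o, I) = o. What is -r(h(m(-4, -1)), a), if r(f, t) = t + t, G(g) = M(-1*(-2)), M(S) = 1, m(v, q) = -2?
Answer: -26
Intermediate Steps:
G(g) = 1
a = 13 (a = 4*1 + 9 = 4 + 9 = 13)
h(V) = -17/11 (h(V) = -17*1/11 = -17/11)
r(f, t) = 2*t
-r(h(m(-4, -1)), a) = -2*13 = -1*26 = -26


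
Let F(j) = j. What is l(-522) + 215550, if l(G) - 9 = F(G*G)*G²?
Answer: 74247745815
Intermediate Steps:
l(G) = 9 + G⁴ (l(G) = 9 + (G*G)*G² = 9 + G²*G² = 9 + G⁴)
l(-522) + 215550 = (9 + (-522)⁴) + 215550 = (9 + 74247530256) + 215550 = 74247530265 + 215550 = 74247745815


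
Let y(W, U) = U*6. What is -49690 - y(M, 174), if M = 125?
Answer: -50734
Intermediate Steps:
y(W, U) = 6*U
-49690 - y(M, 174) = -49690 - 6*174 = -49690 - 1*1044 = -49690 - 1044 = -50734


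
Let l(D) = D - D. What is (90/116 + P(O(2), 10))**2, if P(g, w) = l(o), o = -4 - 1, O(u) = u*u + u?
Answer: 2025/3364 ≈ 0.60196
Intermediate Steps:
O(u) = u + u**2 (O(u) = u**2 + u = u + u**2)
o = -5
l(D) = 0
P(g, w) = 0
(90/116 + P(O(2), 10))**2 = (90/116 + 0)**2 = (90*(1/116) + 0)**2 = (45/58 + 0)**2 = (45/58)**2 = 2025/3364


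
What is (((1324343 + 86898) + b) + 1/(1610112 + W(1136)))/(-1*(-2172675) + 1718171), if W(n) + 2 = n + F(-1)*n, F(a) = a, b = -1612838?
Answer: -324593345669/6264690053060 ≈ -0.051813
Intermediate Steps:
W(n) = -2 (W(n) = -2 + (n - n) = -2 + 0 = -2)
(((1324343 + 86898) + b) + 1/(1610112 + W(1136)))/(-1*(-2172675) + 1718171) = (((1324343 + 86898) - 1612838) + 1/(1610112 - 2))/(-1*(-2172675) + 1718171) = ((1411241 - 1612838) + 1/1610110)/(2172675 + 1718171) = (-201597 + 1/1610110)/3890846 = -324593345669/1610110*1/3890846 = -324593345669/6264690053060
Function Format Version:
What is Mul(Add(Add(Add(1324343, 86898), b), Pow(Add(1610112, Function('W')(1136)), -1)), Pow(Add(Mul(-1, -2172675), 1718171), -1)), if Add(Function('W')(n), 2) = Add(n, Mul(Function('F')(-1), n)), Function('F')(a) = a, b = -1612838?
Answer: Rational(-324593345669, 6264690053060) ≈ -0.051813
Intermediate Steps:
Function('W')(n) = -2 (Function('W')(n) = Add(-2, Add(n, Mul(-1, n))) = Add(-2, 0) = -2)
Mul(Add(Add(Add(1324343, 86898), b), Pow(Add(1610112, Function('W')(1136)), -1)), Pow(Add(Mul(-1, -2172675), 1718171), -1)) = Mul(Add(Add(Add(1324343, 86898), -1612838), Pow(Add(1610112, -2), -1)), Pow(Add(Mul(-1, -2172675), 1718171), -1)) = Mul(Add(Add(1411241, -1612838), Pow(1610110, -1)), Pow(Add(2172675, 1718171), -1)) = Mul(Add(-201597, Rational(1, 1610110)), Pow(3890846, -1)) = Mul(Rational(-324593345669, 1610110), Rational(1, 3890846)) = Rational(-324593345669, 6264690053060)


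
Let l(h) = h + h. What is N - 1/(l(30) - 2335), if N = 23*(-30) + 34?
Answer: -1492399/2275 ≈ -656.00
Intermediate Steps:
l(h) = 2*h
N = -656 (N = -690 + 34 = -656)
N - 1/(l(30) - 2335) = -656 - 1/(2*30 - 2335) = -656 - 1/(60 - 2335) = -656 - 1/(-2275) = -656 - 1*(-1/2275) = -656 + 1/2275 = -1492399/2275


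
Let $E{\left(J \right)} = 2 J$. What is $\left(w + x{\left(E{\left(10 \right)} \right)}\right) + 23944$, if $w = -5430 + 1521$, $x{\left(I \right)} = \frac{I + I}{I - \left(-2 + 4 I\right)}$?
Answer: $\frac{580995}{29} \approx 20034.0$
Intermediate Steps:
$x{\left(I \right)} = \frac{2 I}{2 - 3 I}$ ($x{\left(I \right)} = \frac{2 I}{I - \left(-2 + 4 I\right)} = \frac{2 I}{2 - 3 I}$)
$w = -3909$
$\left(w + x{\left(E{\left(10 \right)} \right)}\right) + 23944 = \left(-3909 - \frac{2 \cdot 2 \cdot 10}{-2 + 3 \cdot 2 \cdot 10}\right) + 23944 = \left(-3909 - \frac{40}{-2 + 3 \cdot 20}\right) + 23944 = \left(-3909 - \frac{40}{-2 + 60}\right) + 23944 = \left(-3909 - \frac{40}{58}\right) + 23944 = \left(-3909 - 40 \cdot \frac{1}{58}\right) + 23944 = \left(-3909 - \frac{20}{29}\right) + 23944 = - \frac{113381}{29} + 23944 = \frac{580995}{29}$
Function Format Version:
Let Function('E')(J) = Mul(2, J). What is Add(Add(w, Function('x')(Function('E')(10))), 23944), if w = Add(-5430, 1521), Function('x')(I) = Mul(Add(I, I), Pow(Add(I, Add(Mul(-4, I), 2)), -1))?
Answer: Rational(580995, 29) ≈ 20034.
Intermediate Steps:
Function('x')(I) = Mul(2, I, Pow(Add(2, Mul(-3, I)), -1)) (Function('x')(I) = Mul(Mul(2, I), Pow(Add(I, Add(2, Mul(-4, I))), -1)) = Mul(Mul(2, I), Pow(Add(2, Mul(-3, I)), -1)) = Mul(2, I, Pow(Add(2, Mul(-3, I)), -1)))
w = -3909
Add(Add(w, Function('x')(Function('E')(10))), 23944) = Add(Add(-3909, Mul(-2, Mul(2, 10), Pow(Add(-2, Mul(3, Mul(2, 10))), -1))), 23944) = Add(Add(-3909, Mul(-2, 20, Pow(Add(-2, Mul(3, 20)), -1))), 23944) = Add(Add(-3909, Mul(-2, 20, Pow(Add(-2, 60), -1))), 23944) = Add(Add(-3909, Mul(-2, 20, Pow(58, -1))), 23944) = Add(Add(-3909, Mul(-2, 20, Rational(1, 58))), 23944) = Add(Add(-3909, Rational(-20, 29)), 23944) = Add(Rational(-113381, 29), 23944) = Rational(580995, 29)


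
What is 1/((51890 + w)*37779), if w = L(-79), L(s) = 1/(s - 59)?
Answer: 46/90176193667 ≈ 5.1011e-10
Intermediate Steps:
L(s) = 1/(-59 + s)
w = -1/138 (w = 1/(-59 - 79) = 1/(-138) = -1/138 ≈ -0.0072464)
1/((51890 + w)*37779) = 1/((51890 - 1/138)*37779) = (1/37779)/(7160819/138) = (138/7160819)*(1/37779) = 46/90176193667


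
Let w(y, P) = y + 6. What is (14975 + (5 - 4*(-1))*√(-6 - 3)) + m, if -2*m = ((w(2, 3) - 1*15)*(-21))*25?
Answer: 26275/2 + 27*I ≈ 13138.0 + 27.0*I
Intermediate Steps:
w(y, P) = 6 + y
m = -3675/2 (m = -((6 + 2) - 1*15)*(-21)*25/2 = -(8 - 15)*(-21)*25/2 = -(-7*(-21))*25/2 = -147*25/2 = -½*3675 = -3675/2 ≈ -1837.5)
(14975 + (5 - 4*(-1))*√(-6 - 3)) + m = (14975 + (5 - 4*(-1))*√(-6 - 3)) - 3675/2 = (14975 + (5 + 4)*√(-9)) - 3675/2 = (14975 + 9*(3*I)) - 3675/2 = (14975 + 27*I) - 3675/2 = 26275/2 + 27*I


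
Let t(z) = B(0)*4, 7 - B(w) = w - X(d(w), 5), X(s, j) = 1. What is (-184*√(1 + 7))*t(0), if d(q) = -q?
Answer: -11776*√2 ≈ -16654.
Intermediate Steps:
B(w) = 8 - w (B(w) = 7 - (w - 1*1) = 7 - (w - 1) = 7 - (-1 + w) = 7 + (1 - w) = 8 - w)
t(z) = 32 (t(z) = (8 - 1*0)*4 = (8 + 0)*4 = 8*4 = 32)
(-184*√(1 + 7))*t(0) = -184*√(1 + 7)*32 = -368*√2*32 = -11776*√2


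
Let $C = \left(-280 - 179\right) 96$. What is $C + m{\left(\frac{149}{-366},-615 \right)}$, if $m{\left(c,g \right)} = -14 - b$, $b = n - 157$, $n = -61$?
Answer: $-43860$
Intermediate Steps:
$b = -218$ ($b = -61 - 157 = -218$)
$m{\left(c,g \right)} = 204$ ($m{\left(c,g \right)} = -14 - -218 = -14 + 218 = 204$)
$C = -44064$ ($C = \left(-459\right) 96 = -44064$)
$C + m{\left(\frac{149}{-366},-615 \right)} = -44064 + 204 = -43860$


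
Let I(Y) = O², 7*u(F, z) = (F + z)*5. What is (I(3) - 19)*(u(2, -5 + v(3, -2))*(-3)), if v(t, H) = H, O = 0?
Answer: -1425/7 ≈ -203.57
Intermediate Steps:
u(F, z) = 5*F/7 + 5*z/7 (u(F, z) = ((F + z)*5)/7 = (5*F + 5*z)/7 = 5*F/7 + 5*z/7)
I(Y) = 0 (I(Y) = 0² = 0)
(I(3) - 19)*(u(2, -5 + v(3, -2))*(-3)) = (0 - 19)*(((5/7)*2 + 5*(-5 - 2)/7)*(-3)) = -19*(10/7 + (5/7)*(-7))*(-3) = -19*(10/7 - 5)*(-3) = -(-475)*(-3)/7 = -19*75/7 = -1425/7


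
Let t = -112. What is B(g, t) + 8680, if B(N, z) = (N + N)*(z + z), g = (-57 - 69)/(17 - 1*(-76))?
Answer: 287896/31 ≈ 9287.0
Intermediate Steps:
g = -42/31 (g = -126/(17 + 76) = -126/93 = -126*1/93 = -42/31 ≈ -1.3548)
B(N, z) = 4*N*z (B(N, z) = (2*N)*(2*z) = 4*N*z)
B(g, t) + 8680 = 4*(-42/31)*(-112) + 8680 = 18816/31 + 8680 = 287896/31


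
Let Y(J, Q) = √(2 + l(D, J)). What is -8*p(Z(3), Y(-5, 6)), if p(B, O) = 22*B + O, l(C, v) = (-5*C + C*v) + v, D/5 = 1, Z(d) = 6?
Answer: -1056 - 8*I*√53 ≈ -1056.0 - 58.241*I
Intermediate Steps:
D = 5 (D = 5*1 = 5)
l(C, v) = v - 5*C + C*v
Y(J, Q) = √(-23 + 6*J) (Y(J, Q) = √(2 + (J - 5*5 + 5*J)) = √(2 + (J - 25 + 5*J)) = √(2 + (-25 + 6*J)) = √(-23 + 6*J))
p(B, O) = O + 22*B
-8*p(Z(3), Y(-5, 6)) = -8*(√(-23 + 6*(-5)) + 22*6) = -8*(√(-23 - 30) + 132) = -8*(√(-53) + 132) = -8*(I*√53 + 132) = -8*(132 + I*√53) = -1056 - 8*I*√53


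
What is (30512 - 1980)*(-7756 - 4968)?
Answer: -363041168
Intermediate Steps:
(30512 - 1980)*(-7756 - 4968) = 28532*(-12724) = -363041168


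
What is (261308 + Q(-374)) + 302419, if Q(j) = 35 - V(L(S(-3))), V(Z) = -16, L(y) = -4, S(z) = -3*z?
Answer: 563778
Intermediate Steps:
Q(j) = 51 (Q(j) = 35 - 1*(-16) = 35 + 16 = 51)
(261308 + Q(-374)) + 302419 = (261308 + 51) + 302419 = 261359 + 302419 = 563778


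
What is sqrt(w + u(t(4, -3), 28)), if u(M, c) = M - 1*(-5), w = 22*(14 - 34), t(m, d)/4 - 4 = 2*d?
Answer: I*sqrt(443) ≈ 21.048*I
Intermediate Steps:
t(m, d) = 16 + 8*d (t(m, d) = 16 + 4*(2*d) = 16 + 8*d)
w = -440 (w = 22*(-20) = -440)
u(M, c) = 5 + M (u(M, c) = M + 5 = 5 + M)
sqrt(w + u(t(4, -3), 28)) = sqrt(-440 + (5 + (16 + 8*(-3)))) = sqrt(-440 + (5 + (16 - 24))) = sqrt(-440 + (5 - 8)) = sqrt(-440 - 3) = sqrt(-443) = I*sqrt(443)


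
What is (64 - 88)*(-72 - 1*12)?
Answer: 2016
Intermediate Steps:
(64 - 88)*(-72 - 1*12) = -24*(-72 - 12) = -24*(-84) = 2016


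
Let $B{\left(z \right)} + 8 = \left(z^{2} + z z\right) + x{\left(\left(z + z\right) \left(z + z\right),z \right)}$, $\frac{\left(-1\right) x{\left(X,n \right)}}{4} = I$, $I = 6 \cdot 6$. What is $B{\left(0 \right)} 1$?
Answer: $-152$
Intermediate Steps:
$I = 36$
$x{\left(X,n \right)} = -144$ ($x{\left(X,n \right)} = \left(-4\right) 36 = -144$)
$B{\left(z \right)} = -152 + 2 z^{2}$ ($B{\left(z \right)} = -8 - \left(144 - z^{2} - z z\right) = -8 + \left(\left(z^{2} + z^{2}\right) - 144\right) = -8 + \left(2 z^{2} - 144\right) = -8 + \left(-144 + 2 z^{2}\right) = -152 + 2 z^{2}$)
$B{\left(0 \right)} 1 = \left(-152 + 2 \cdot 0^{2}\right) 1 = \left(-152 + 2 \cdot 0\right) 1 = \left(-152 + 0\right) 1 = \left(-152\right) 1 = -152$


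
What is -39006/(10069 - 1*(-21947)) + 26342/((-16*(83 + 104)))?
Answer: -1250093/124729 ≈ -10.022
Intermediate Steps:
-39006/(10069 - 1*(-21947)) + 26342/((-16*(83 + 104))) = -39006/(10069 + 21947) + 26342/((-16*187)) = -39006/32016 + 26342/(-2992) = -39006*1/32016 + 26342*(-1/2992) = -6501/5336 - 13171/1496 = -1250093/124729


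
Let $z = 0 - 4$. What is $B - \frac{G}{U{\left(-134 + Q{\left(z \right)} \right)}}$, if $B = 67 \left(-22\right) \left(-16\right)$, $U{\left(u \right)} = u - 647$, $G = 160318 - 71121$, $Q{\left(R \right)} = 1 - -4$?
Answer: $\frac{18390381}{776} \approx 23699.0$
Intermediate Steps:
$z = -4$
$Q{\left(R \right)} = 5$ ($Q{\left(R \right)} = 1 + 4 = 5$)
$G = 89197$ ($G = 160318 - 71121 = 89197$)
$U{\left(u \right)} = -647 + u$
$B = 23584$ ($B = \left(-1474\right) \left(-16\right) = 23584$)
$B - \frac{G}{U{\left(-134 + Q{\left(z \right)} \right)}} = 23584 - \frac{89197}{-647 + \left(-134 + 5\right)} = 23584 - \frac{89197}{-647 - 129} = 23584 - \frac{89197}{-776} = 23584 - 89197 \left(- \frac{1}{776}\right) = 23584 - - \frac{89197}{776} = 23584 + \frac{89197}{776} = \frac{18390381}{776}$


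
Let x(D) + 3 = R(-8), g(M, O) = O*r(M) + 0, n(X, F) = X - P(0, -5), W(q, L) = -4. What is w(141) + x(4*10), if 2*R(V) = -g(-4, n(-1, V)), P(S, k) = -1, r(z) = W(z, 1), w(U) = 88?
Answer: 85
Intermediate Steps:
r(z) = -4
n(X, F) = 1 + X (n(X, F) = X - 1*(-1) = X + 1 = 1 + X)
g(M, O) = -4*O (g(M, O) = O*(-4) + 0 = -4*O + 0 = -4*O)
R(V) = 0 (R(V) = (-(-4)*(1 - 1))/2 = (-(-4)*0)/2 = (-1*0)/2 = (½)*0 = 0)
x(D) = -3 (x(D) = -3 + 0 = -3)
w(141) + x(4*10) = 88 - 3 = 85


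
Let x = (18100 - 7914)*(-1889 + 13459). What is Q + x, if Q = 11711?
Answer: 117863731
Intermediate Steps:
x = 117852020 (x = 10186*11570 = 117852020)
Q + x = 11711 + 117852020 = 117863731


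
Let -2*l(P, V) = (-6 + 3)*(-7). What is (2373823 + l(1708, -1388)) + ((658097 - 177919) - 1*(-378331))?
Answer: 6464643/2 ≈ 3.2323e+6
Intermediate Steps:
l(P, V) = -21/2 (l(P, V) = -(-6 + 3)*(-7)/2 = -(-3)*(-7)/2 = -1/2*21 = -21/2)
(2373823 + l(1708, -1388)) + ((658097 - 177919) - 1*(-378331)) = (2373823 - 21/2) + ((658097 - 177919) - 1*(-378331)) = 4747625/2 + (480178 + 378331) = 4747625/2 + 858509 = 6464643/2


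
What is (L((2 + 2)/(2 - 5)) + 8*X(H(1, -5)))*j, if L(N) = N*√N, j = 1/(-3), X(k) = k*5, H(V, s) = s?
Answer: 200/3 + 8*I*√3/27 ≈ 66.667 + 0.5132*I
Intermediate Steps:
X(k) = 5*k
j = -⅓ ≈ -0.33333
L(N) = N^(3/2)
(L((2 + 2)/(2 - 5)) + 8*X(H(1, -5)))*j = (((2 + 2)/(2 - 5))^(3/2) + 8*(5*(-5)))*(-⅓) = ((4/(-3))^(3/2) + 8*(-25))*(-⅓) = ((4*(-⅓))^(3/2) - 200)*(-⅓) = ((-4/3)^(3/2) - 200)*(-⅓) = (-8*I*√3/9 - 200)*(-⅓) = (-200 - 8*I*√3/9)*(-⅓) = 200/3 + 8*I*√3/27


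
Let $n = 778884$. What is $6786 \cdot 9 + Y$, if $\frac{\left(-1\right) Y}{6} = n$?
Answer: $-4612230$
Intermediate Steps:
$Y = -4673304$ ($Y = \left(-6\right) 778884 = -4673304$)
$6786 \cdot 9 + Y = 6786 \cdot 9 - 4673304 = 61074 - 4673304 = -4612230$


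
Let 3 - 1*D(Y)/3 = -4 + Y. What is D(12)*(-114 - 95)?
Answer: 3135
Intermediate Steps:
D(Y) = 21 - 3*Y (D(Y) = 9 - 3*(-4 + Y) = 9 + (12 - 3*Y) = 21 - 3*Y)
D(12)*(-114 - 95) = (21 - 3*12)*(-114 - 95) = (21 - 36)*(-209) = -15*(-209) = 3135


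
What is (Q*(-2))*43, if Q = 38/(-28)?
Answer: 817/7 ≈ 116.71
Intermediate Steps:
Q = -19/14 (Q = 38*(-1/28) = -19/14 ≈ -1.3571)
(Q*(-2))*43 = -19/14*(-2)*43 = (19/7)*43 = 817/7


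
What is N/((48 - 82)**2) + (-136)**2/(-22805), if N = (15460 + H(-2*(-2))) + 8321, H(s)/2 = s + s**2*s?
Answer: 524045809/26362580 ≈ 19.878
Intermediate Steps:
H(s) = 2*s + 2*s**3 (H(s) = 2*(s + s**2*s) = 2*(s + s**3) = 2*s + 2*s**3)
N = 23917 (N = (15460 + 2*(-2*(-2))*(1 + (-2*(-2))**2)) + 8321 = (15460 + 2*4*(1 + 4**2)) + 8321 = (15460 + 2*4*(1 + 16)) + 8321 = (15460 + 2*4*17) + 8321 = (15460 + 136) + 8321 = 15596 + 8321 = 23917)
N/((48 - 82)**2) + (-136)**2/(-22805) = 23917/((48 - 82)**2) + (-136)**2/(-22805) = 23917/((-34)**2) + 18496*(-1/22805) = 23917/1156 - 18496/22805 = 524045809/26362580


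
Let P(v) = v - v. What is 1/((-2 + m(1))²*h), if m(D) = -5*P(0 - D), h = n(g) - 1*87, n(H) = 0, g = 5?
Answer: -1/348 ≈ -0.0028736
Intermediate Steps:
h = -87 (h = 0 - 1*87 = 0 - 87 = -87)
P(v) = 0
m(D) = 0 (m(D) = -5*0 = 0)
1/((-2 + m(1))²*h) = 1/((-2 + 0)²*(-87)) = 1/((-2)²*(-87)) = 1/(4*(-87)) = 1/(-348) = -1/348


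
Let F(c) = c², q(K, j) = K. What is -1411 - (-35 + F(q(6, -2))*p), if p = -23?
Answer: -548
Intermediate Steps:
-1411 - (-35 + F(q(6, -2))*p) = -1411 - (-35 + 6²*(-23)) = -1411 - (-35 + 36*(-23)) = -1411 - (-35 - 828) = -1411 - 1*(-863) = -1411 + 863 = -548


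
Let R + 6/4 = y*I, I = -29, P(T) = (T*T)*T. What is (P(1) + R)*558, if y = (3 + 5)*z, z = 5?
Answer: -647559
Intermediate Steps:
P(T) = T**3 (P(T) = T**2*T = T**3)
y = 40 (y = (3 + 5)*5 = 8*5 = 40)
R = -2323/2 (R = -3/2 + 40*(-29) = -3/2 - 1160 = -2323/2 ≈ -1161.5)
(P(1) + R)*558 = (1**3 - 2323/2)*558 = (1 - 2323/2)*558 = -2321/2*558 = -647559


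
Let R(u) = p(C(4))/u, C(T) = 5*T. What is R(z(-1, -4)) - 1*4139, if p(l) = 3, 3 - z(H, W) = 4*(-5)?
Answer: -95194/23 ≈ -4138.9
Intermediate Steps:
z(H, W) = 23 (z(H, W) = 3 - 4*(-5) = 3 - 1*(-20) = 3 + 20 = 23)
R(u) = 3/u
R(z(-1, -4)) - 1*4139 = 3/23 - 1*4139 = 3*(1/23) - 4139 = 3/23 - 4139 = -95194/23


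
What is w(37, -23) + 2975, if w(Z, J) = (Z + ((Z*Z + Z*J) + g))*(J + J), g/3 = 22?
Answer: -25591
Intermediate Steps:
g = 66 (g = 3*22 = 66)
w(Z, J) = 2*J*(66 + Z + Z**2 + J*Z) (w(Z, J) = (Z + ((Z*Z + Z*J) + 66))*(J + J) = (Z + ((Z**2 + J*Z) + 66))*(2*J) = (Z + (66 + Z**2 + J*Z))*(2*J) = (66 + Z + Z**2 + J*Z)*(2*J) = 2*J*(66 + Z + Z**2 + J*Z))
w(37, -23) + 2975 = 2*(-23)*(66 + 37 + 37**2 - 23*37) + 2975 = 2*(-23)*(66 + 37 + 1369 - 851) + 2975 = 2*(-23)*621 + 2975 = -28566 + 2975 = -25591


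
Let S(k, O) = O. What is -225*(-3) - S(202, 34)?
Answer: 641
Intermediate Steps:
-225*(-3) - S(202, 34) = -225*(-3) - 1*34 = 675 - 34 = 641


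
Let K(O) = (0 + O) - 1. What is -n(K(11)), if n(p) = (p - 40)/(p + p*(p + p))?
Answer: ⅐ ≈ 0.14286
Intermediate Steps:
K(O) = -1 + O (K(O) = O - 1 = -1 + O)
n(p) = (-40 + p)/(p + 2*p²) (n(p) = (-40 + p)/(p + p*(2*p)) = (-40 + p)/(p + 2*p²))
-n(K(11)) = -(-40 + (-1 + 11))/((-1 + 11)*(1 + 2*(-1 + 11))) = -(-40 + 10)/(10*(1 + 2*10)) = -(-30)/(10*(1 + 20)) = -(-30)/(10*21) = -1*(-⅐) = ⅐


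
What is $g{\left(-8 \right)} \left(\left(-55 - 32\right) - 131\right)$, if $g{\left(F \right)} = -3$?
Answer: $654$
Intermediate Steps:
$g{\left(-8 \right)} \left(\left(-55 - 32\right) - 131\right) = - 3 \left(\left(-55 - 32\right) - 131\right) = - 3 \left(-87 - 131\right) = \left(-3\right) \left(-218\right) = 654$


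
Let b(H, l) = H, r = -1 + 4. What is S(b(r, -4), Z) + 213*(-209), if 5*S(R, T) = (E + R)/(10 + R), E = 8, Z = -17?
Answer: -2893594/65 ≈ -44517.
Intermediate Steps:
r = 3
S(R, T) = (8 + R)/(5*(10 + R)) (S(R, T) = ((8 + R)/(10 + R))/5 = (8 + R)/(5*(10 + R)))
S(b(r, -4), Z) + 213*(-209) = (8 + 3)/(5*(10 + 3)) + 213*(-209) = (⅕)*11/13 - 44517 = (⅕)*(1/13)*11 - 44517 = 11/65 - 44517 = -2893594/65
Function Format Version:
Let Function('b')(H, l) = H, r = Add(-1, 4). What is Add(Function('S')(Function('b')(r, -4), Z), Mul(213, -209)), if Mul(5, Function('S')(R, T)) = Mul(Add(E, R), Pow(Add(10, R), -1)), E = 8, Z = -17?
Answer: Rational(-2893594, 65) ≈ -44517.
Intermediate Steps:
r = 3
Function('S')(R, T) = Mul(Rational(1, 5), Pow(Add(10, R), -1), Add(8, R)) (Function('S')(R, T) = Mul(Rational(1, 5), Mul(Add(8, R), Pow(Add(10, R), -1))) = Mul(Rational(1, 5), Mul(Pow(Add(10, R), -1), Add(8, R))) = Mul(Rational(1, 5), Pow(Add(10, R), -1), Add(8, R)))
Add(Function('S')(Function('b')(r, -4), Z), Mul(213, -209)) = Add(Mul(Rational(1, 5), Pow(Add(10, 3), -1), Add(8, 3)), Mul(213, -209)) = Add(Mul(Rational(1, 5), Pow(13, -1), 11), -44517) = Add(Mul(Rational(1, 5), Rational(1, 13), 11), -44517) = Add(Rational(11, 65), -44517) = Rational(-2893594, 65)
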